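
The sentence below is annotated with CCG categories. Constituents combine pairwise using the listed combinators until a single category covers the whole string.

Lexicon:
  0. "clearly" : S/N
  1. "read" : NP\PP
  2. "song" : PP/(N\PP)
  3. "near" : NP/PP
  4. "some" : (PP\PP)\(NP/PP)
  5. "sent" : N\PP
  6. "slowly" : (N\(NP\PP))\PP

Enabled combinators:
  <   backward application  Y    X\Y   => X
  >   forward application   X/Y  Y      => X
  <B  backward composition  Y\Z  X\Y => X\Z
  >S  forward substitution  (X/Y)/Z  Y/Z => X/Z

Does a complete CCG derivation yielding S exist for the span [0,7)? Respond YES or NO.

[0,7] S   >
  [0,1] "clearly" : S/N
  [1,7] N   <
    [1,2] "read" : NP\PP
    [2,7] N\(NP\PP)   <
      [2,6] PP   >
        [2,3] "song" : PP/(N\PP)
        [3,6] N\PP   <B
          [3,5] PP\PP   <
            [3,4] "near" : NP/PP
            [4,5] "some" : (PP\PP)\(NP/PP)
          [5,6] "sent" : N\PP
      [6,7] "slowly" : (N\(NP\PP))\PP

YES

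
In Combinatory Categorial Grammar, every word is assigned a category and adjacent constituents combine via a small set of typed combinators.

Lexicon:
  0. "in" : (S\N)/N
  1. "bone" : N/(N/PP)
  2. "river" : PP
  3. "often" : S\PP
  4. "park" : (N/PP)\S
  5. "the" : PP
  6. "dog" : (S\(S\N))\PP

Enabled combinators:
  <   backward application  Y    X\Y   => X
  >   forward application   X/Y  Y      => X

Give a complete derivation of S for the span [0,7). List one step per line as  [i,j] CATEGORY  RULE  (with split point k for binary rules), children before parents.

[0,7] S   <
  [0,5] S\N   >
    [0,1] "in" : (S\N)/N
    [1,5] N   >
      [1,2] "bone" : N/(N/PP)
      [2,5] N/PP   <
        [2,4] S   <
          [2,3] "river" : PP
          [3,4] "often" : S\PP
        [4,5] "park" : (N/PP)\S
  [5,7] S\(S\N)   <
    [5,6] "the" : PP
    [6,7] "dog" : (S\(S\N))\PP

[0,1] (S\N)/N  lex  "in"
[1,2] N/(N/PP)  lex  "bone"
[2,3] PP  lex  "river"
[3,4] S\PP  lex  "often"
[2,4] S  <  k=3
[4,5] (N/PP)\S  lex  "park"
[2,5] N/PP  <  k=4
[1,5] N  >  k=2
[0,5] S\N  >  k=1
[5,6] PP  lex  "the"
[6,7] (S\(S\N))\PP  lex  "dog"
[5,7] S\(S\N)  <  k=6
[0,7] S  <  k=5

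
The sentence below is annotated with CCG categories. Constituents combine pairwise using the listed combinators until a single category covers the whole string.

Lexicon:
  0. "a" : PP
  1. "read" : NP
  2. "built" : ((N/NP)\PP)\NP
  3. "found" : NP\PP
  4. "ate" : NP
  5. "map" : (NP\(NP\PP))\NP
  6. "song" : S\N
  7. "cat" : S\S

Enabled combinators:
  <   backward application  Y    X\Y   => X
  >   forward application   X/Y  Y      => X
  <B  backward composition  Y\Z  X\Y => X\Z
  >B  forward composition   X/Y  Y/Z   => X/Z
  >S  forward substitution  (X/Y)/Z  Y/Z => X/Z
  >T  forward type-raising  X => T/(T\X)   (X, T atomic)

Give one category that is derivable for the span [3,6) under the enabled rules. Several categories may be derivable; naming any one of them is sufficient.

[0,8] S   <
  [0,6] N   >
    [0,3] N/NP   <
      [0,1] "a" : PP
      [1,3] (N/NP)\PP   <
        [1,2] "read" : NP
        [2,3] "built" : ((N/NP)\PP)\NP
    [3,6] NP   <
      [3,4] "found" : NP\PP
      [4,6] NP\(NP\PP)   <
        [4,5] "ate" : NP
        [5,6] "map" : (NP\(NP\PP))\NP
  [6,8] S\N   <B
    [6,7] "song" : S\N
    [7,8] "cat" : S\S

NP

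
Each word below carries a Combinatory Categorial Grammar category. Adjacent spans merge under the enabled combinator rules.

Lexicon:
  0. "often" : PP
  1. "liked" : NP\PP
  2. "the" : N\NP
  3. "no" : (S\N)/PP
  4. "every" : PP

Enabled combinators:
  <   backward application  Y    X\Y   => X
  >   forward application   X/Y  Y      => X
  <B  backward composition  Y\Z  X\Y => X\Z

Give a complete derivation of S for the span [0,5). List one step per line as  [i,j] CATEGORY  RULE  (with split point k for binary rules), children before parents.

[0,1] PP  lex  "often"
[1,2] NP\PP  lex  "liked"
[2,3] N\NP  lex  "the"
[1,3] N\PP  <B  k=2
[3,4] (S\N)/PP  lex  "no"
[4,5] PP  lex  "every"
[3,5] S\N  >  k=4
[1,5] S\PP  <B  k=3
[0,5] S  <  k=1

[0,5] S   <
  [0,1] "often" : PP
  [1,5] S\PP   <B
    [1,3] N\PP   <B
      [1,2] "liked" : NP\PP
      [2,3] "the" : N\NP
    [3,5] S\N   >
      [3,4] "no" : (S\N)/PP
      [4,5] "every" : PP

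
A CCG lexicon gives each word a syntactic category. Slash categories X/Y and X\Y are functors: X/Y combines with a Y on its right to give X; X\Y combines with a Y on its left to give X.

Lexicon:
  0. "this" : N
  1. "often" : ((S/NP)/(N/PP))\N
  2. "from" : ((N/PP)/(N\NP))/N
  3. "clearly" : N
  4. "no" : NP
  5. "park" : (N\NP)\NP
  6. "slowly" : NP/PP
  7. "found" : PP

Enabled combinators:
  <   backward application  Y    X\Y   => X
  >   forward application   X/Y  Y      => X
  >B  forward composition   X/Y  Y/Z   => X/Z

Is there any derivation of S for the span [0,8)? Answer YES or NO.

[0,8] S   >
  [0,6] S/NP   >
    [0,2] (S/NP)/(N/PP)   <
      [0,1] "this" : N
      [1,2] "often" : ((S/NP)/(N/PP))\N
    [2,6] N/PP   >
      [2,4] (N/PP)/(N\NP)   >
        [2,3] "from" : ((N/PP)/(N\NP))/N
        [3,4] "clearly" : N
      [4,6] N\NP   <
        [4,5] "no" : NP
        [5,6] "park" : (N\NP)\NP
  [6,8] NP   >
    [6,7] "slowly" : NP/PP
    [7,8] "found" : PP

YES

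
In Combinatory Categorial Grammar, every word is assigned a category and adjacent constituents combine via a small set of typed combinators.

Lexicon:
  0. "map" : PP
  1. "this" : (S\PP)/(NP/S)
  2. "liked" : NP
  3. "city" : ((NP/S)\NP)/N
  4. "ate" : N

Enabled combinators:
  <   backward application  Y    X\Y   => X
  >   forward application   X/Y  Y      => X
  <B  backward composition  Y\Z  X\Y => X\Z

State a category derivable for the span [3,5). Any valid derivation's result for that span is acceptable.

[0,5] S   <
  [0,1] "map" : PP
  [1,5] S\PP   >
    [1,2] "this" : (S\PP)/(NP/S)
    [2,5] NP/S   <
      [2,3] "liked" : NP
      [3,5] (NP/S)\NP   >
        [3,4] "city" : ((NP/S)\NP)/N
        [4,5] "ate" : N

(NP/S)\NP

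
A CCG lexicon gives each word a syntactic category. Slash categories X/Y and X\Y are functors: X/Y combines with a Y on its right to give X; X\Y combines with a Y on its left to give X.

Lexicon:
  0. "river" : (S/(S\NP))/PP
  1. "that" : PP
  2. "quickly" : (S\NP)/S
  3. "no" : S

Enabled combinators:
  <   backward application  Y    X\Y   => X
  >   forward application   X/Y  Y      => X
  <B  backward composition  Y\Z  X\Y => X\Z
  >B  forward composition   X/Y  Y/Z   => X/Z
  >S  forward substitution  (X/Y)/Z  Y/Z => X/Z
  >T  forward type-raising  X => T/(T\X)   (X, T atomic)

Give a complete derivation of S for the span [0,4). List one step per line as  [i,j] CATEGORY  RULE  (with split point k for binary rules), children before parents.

[0,1] (S/(S\NP))/PP  lex  "river"
[1,2] PP  lex  "that"
[0,2] S/(S\NP)  >  k=1
[2,3] (S\NP)/S  lex  "quickly"
[3,4] S  lex  "no"
[2,4] S\NP  >  k=3
[0,4] S  >  k=2

[0,4] S   >
  [0,2] S/(S\NP)   >
    [0,1] "river" : (S/(S\NP))/PP
    [1,2] "that" : PP
  [2,4] S\NP   >
    [2,3] "quickly" : (S\NP)/S
    [3,4] "no" : S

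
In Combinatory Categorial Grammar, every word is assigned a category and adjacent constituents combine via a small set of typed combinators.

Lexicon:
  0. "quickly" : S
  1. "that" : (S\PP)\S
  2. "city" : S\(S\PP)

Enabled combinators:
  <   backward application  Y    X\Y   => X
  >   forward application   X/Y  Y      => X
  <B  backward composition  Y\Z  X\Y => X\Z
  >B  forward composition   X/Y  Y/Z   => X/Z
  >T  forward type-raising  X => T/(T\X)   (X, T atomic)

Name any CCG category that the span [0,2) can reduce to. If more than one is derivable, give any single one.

[0,3] S   <
  [0,2] S\PP   <
    [0,1] "quickly" : S
    [1,2] "that" : (S\PP)\S
  [2,3] "city" : S\(S\PP)

S\PP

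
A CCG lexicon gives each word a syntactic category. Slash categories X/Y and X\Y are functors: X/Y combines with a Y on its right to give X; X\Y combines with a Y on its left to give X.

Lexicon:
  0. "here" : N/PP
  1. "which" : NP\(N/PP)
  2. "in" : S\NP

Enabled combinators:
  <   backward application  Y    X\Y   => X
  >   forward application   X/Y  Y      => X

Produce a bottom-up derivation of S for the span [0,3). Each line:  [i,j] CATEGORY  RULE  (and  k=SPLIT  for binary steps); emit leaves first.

[0,3] S   <
  [0,2] NP   <
    [0,1] "here" : N/PP
    [1,2] "which" : NP\(N/PP)
  [2,3] "in" : S\NP

[0,1] N/PP  lex  "here"
[1,2] NP\(N/PP)  lex  "which"
[0,2] NP  <  k=1
[2,3] S\NP  lex  "in"
[0,3] S  <  k=2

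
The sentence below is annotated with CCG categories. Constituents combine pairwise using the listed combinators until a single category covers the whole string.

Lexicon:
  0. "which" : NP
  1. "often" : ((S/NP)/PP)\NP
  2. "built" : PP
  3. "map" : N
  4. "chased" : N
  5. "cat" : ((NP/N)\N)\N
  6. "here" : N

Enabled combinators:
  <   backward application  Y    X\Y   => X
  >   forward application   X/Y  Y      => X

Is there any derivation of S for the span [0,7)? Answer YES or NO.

YES

[0,7] S   >
  [0,3] S/NP   >
    [0,2] (S/NP)/PP   <
      [0,1] "which" : NP
      [1,2] "often" : ((S/NP)/PP)\NP
    [2,3] "built" : PP
  [3,7] NP   >
    [3,6] NP/N   <
      [3,4] "map" : N
      [4,6] (NP/N)\N   <
        [4,5] "chased" : N
        [5,6] "cat" : ((NP/N)\N)\N
    [6,7] "here" : N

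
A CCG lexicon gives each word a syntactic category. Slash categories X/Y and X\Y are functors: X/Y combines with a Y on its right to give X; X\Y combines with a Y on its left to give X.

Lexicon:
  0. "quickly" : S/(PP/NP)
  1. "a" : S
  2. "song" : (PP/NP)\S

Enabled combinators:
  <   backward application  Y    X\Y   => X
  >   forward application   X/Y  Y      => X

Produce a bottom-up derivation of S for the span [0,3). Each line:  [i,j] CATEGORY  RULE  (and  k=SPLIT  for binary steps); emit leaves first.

[0,1] S/(PP/NP)  lex  "quickly"
[1,2] S  lex  "a"
[2,3] (PP/NP)\S  lex  "song"
[1,3] PP/NP  <  k=2
[0,3] S  >  k=1

[0,3] S   >
  [0,1] "quickly" : S/(PP/NP)
  [1,3] PP/NP   <
    [1,2] "a" : S
    [2,3] "song" : (PP/NP)\S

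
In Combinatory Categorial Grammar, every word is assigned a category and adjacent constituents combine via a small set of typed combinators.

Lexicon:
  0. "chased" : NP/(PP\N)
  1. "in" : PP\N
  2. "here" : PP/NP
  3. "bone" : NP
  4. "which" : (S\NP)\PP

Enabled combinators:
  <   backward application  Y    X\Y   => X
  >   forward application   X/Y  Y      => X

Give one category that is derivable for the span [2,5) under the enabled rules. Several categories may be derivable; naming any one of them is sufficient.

[0,5] S   <
  [0,2] NP   >
    [0,1] "chased" : NP/(PP\N)
    [1,2] "in" : PP\N
  [2,5] S\NP   <
    [2,4] PP   >
      [2,3] "here" : PP/NP
      [3,4] "bone" : NP
    [4,5] "which" : (S\NP)\PP

S\NP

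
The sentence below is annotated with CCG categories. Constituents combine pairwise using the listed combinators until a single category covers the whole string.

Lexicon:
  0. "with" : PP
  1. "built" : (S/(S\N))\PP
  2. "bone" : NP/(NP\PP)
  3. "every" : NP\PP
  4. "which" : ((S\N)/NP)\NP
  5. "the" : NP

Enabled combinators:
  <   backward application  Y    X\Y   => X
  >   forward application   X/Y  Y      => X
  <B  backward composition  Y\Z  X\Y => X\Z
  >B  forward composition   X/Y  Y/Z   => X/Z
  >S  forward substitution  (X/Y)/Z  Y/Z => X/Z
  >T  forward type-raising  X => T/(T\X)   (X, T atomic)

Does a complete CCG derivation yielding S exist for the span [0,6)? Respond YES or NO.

[0,6] S   >
  [0,2] S/(S\N)   <
    [0,1] "with" : PP
    [1,2] "built" : (S/(S\N))\PP
  [2,6] S\N   >
    [2,5] (S\N)/NP   <
      [2,4] NP   >
        [2,3] "bone" : NP/(NP\PP)
        [3,4] "every" : NP\PP
      [4,5] "which" : ((S\N)/NP)\NP
    [5,6] "the" : NP

YES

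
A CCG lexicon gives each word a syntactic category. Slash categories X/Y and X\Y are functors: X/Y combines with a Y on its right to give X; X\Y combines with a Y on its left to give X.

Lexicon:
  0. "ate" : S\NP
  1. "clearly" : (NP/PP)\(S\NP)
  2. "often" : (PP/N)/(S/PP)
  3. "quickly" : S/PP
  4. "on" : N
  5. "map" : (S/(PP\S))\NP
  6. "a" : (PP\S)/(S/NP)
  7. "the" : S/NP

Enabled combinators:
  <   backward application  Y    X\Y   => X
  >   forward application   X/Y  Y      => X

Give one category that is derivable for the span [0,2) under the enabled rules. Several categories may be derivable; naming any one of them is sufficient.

[0,8] S   >
  [0,6] S/(PP\S)   <
    [0,5] NP   >
      [0,2] NP/PP   <
        [0,1] "ate" : S\NP
        [1,2] "clearly" : (NP/PP)\(S\NP)
      [2,5] PP   >
        [2,4] PP/N   >
          [2,3] "often" : (PP/N)/(S/PP)
          [3,4] "quickly" : S/PP
        [4,5] "on" : N
    [5,6] "map" : (S/(PP\S))\NP
  [6,8] PP\S   >
    [6,7] "a" : (PP\S)/(S/NP)
    [7,8] "the" : S/NP

NP/PP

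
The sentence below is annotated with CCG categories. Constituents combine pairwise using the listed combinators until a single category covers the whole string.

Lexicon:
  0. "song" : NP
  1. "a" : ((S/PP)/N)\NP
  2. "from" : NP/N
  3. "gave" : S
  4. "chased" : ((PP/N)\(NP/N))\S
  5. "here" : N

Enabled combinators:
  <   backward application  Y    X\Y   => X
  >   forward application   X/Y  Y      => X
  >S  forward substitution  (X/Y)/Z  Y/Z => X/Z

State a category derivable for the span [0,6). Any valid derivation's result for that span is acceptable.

[0,6] S   >
  [0,5] S/N   >S
    [0,2] (S/PP)/N   <
      [0,1] "song" : NP
      [1,2] "a" : ((S/PP)/N)\NP
    [2,5] PP/N   <
      [2,3] "from" : NP/N
      [3,5] (PP/N)\(NP/N)   <
        [3,4] "gave" : S
        [4,5] "chased" : ((PP/N)\(NP/N))\S
  [5,6] "here" : N

S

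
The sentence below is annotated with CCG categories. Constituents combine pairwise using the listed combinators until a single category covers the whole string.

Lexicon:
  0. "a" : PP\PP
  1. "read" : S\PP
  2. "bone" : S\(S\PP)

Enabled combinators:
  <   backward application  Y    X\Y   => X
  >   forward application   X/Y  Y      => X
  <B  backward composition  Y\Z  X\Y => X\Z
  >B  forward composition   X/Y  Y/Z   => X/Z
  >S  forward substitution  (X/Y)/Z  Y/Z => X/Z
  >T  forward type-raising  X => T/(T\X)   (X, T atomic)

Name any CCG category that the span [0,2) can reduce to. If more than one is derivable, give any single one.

[0,3] S   <
  [0,2] S\PP   <B
    [0,1] "a" : PP\PP
    [1,2] "read" : S\PP
  [2,3] "bone" : S\(S\PP)

S\PP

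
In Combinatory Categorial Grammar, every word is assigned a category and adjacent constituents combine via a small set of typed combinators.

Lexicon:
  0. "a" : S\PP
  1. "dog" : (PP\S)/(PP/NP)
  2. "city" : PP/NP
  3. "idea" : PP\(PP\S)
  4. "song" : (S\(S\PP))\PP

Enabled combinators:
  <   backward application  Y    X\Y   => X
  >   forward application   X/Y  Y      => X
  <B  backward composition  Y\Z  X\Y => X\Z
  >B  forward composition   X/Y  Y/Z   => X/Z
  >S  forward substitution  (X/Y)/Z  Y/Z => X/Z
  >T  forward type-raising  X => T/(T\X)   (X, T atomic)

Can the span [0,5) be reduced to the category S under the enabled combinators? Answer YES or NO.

[0,5] S   <
  [0,1] "a" : S\PP
  [1,5] S\(S\PP)   <
    [1,4] PP   <
      [1,3] PP\S   >
        [1,2] "dog" : (PP\S)/(PP/NP)
        [2,3] "city" : PP/NP
      [3,4] "idea" : PP\(PP\S)
    [4,5] "song" : (S\(S\PP))\PP

YES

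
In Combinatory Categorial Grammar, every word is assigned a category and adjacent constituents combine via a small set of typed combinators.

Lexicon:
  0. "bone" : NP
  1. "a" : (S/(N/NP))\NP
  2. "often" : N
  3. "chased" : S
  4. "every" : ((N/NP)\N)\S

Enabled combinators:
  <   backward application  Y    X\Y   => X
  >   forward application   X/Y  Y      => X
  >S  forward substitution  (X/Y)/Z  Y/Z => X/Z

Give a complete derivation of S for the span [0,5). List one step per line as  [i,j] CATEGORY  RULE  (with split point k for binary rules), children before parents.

[0,5] S   >
  [0,2] S/(N/NP)   <
    [0,1] "bone" : NP
    [1,2] "a" : (S/(N/NP))\NP
  [2,5] N/NP   <
    [2,3] "often" : N
    [3,5] (N/NP)\N   <
      [3,4] "chased" : S
      [4,5] "every" : ((N/NP)\N)\S

[0,1] NP  lex  "bone"
[1,2] (S/(N/NP))\NP  lex  "a"
[0,2] S/(N/NP)  <  k=1
[2,3] N  lex  "often"
[3,4] S  lex  "chased"
[4,5] ((N/NP)\N)\S  lex  "every"
[3,5] (N/NP)\N  <  k=4
[2,5] N/NP  <  k=3
[0,5] S  >  k=2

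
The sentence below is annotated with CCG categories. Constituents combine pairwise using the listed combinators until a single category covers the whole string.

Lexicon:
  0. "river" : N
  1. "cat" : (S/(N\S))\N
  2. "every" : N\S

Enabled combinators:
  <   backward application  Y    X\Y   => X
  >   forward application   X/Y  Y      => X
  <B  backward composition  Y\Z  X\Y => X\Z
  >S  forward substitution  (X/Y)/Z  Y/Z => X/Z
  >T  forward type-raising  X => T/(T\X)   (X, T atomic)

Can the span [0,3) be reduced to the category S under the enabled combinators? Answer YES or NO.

[0,3] S   >
  [0,2] S/(N\S)   <
    [0,1] "river" : N
    [1,2] "cat" : (S/(N\S))\N
  [2,3] "every" : N\S

YES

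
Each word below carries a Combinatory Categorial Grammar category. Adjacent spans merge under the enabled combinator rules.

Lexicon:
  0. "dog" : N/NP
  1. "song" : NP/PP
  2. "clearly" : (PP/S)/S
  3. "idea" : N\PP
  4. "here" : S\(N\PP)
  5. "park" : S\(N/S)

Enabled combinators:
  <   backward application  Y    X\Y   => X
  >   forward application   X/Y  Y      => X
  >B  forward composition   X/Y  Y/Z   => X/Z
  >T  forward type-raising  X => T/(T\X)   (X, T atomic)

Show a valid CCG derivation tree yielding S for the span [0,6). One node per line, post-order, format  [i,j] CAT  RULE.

[0,6] S   <
  [0,5] N/S   >B
    [0,1] "dog" : N/NP
    [1,5] NP/S   >B
      [1,2] "song" : NP/PP
      [2,5] PP/S   >
        [2,3] "clearly" : (PP/S)/S
        [3,5] S   <
          [3,4] "idea" : N\PP
          [4,5] "here" : S\(N\PP)
  [5,6] "park" : S\(N/S)

[0,1] N/NP  lex  "dog"
[1,2] NP/PP  lex  "song"
[2,3] (PP/S)/S  lex  "clearly"
[3,4] N\PP  lex  "idea"
[4,5] S\(N\PP)  lex  "here"
[3,5] S  <  k=4
[2,5] PP/S  >  k=3
[1,5] NP/S  >B  k=2
[0,5] N/S  >B  k=1
[5,6] S\(N/S)  lex  "park"
[0,6] S  <  k=5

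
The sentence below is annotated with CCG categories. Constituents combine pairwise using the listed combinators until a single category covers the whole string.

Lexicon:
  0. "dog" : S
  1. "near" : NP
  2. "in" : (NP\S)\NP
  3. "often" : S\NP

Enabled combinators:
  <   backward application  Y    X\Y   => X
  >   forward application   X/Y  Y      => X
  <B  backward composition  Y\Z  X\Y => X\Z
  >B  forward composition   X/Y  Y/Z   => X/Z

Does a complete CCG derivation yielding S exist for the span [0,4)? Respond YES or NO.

[0,4] S   <
  [0,3] NP   <
    [0,1] "dog" : S
    [1,3] NP\S   <
      [1,2] "near" : NP
      [2,3] "in" : (NP\S)\NP
  [3,4] "often" : S\NP

YES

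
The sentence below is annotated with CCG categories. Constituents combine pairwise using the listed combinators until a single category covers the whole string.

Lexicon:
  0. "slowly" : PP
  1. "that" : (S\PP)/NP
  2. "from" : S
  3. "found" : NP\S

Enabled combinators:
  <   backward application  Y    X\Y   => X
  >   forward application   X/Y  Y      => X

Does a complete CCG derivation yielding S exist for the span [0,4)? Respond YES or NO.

YES

[0,4] S   <
  [0,1] "slowly" : PP
  [1,4] S\PP   >
    [1,2] "that" : (S\PP)/NP
    [2,4] NP   <
      [2,3] "from" : S
      [3,4] "found" : NP\S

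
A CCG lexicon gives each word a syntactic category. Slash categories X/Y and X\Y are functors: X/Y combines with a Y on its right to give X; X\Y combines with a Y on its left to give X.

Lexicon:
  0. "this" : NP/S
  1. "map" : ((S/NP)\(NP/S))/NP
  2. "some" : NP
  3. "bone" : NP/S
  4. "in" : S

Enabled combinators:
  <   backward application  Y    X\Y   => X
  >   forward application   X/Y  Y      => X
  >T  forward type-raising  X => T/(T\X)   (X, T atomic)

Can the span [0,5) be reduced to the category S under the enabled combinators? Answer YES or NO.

YES

[0,5] S   >
  [0,3] S/NP   <
    [0,1] "this" : NP/S
    [1,3] (S/NP)\(NP/S)   >
      [1,2] "map" : ((S/NP)\(NP/S))/NP
      [2,3] "some" : NP
  [3,5] NP   >
    [3,4] "bone" : NP/S
    [4,5] "in" : S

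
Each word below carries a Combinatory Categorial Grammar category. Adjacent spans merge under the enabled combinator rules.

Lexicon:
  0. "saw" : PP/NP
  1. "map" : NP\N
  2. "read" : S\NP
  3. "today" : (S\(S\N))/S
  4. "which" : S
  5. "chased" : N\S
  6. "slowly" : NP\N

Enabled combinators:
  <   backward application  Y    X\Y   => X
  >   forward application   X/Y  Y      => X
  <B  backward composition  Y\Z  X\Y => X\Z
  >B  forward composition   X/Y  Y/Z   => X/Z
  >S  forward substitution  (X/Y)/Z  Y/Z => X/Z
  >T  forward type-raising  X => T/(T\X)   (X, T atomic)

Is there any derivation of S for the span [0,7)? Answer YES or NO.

PP/NP NP\N S\NP (S\(S\N))/S S N\S NP\N
CKY chart[0,7] = {N/(N\PP), NP/(NP\PP), PP, PP/(NP\NP), PP/(PP\PP), S/(S\PP)}; S ∉ chart

NO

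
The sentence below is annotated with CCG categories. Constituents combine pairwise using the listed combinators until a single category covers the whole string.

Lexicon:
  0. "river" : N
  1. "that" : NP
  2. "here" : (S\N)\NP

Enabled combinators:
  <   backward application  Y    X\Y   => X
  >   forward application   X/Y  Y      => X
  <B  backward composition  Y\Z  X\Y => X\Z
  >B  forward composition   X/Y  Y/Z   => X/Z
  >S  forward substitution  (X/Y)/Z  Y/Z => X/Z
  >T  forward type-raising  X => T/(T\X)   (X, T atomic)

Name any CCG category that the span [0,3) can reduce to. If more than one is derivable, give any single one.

[0,3] S   >
  [0,1] S/(S\N)   >T
    [0,1] "river" : N
  [1,3] S\N   <
    [1,2] "that" : NP
    [2,3] "here" : (S\N)\NP

S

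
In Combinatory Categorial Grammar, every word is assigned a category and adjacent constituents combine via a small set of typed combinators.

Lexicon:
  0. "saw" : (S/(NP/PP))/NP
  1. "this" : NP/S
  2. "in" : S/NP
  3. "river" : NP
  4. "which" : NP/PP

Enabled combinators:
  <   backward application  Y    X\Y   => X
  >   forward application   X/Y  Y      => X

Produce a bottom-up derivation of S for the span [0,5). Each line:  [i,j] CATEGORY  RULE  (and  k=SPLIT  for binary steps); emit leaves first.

[0,5] S   >
  [0,4] S/(NP/PP)   >
    [0,1] "saw" : (S/(NP/PP))/NP
    [1,4] NP   >
      [1,2] "this" : NP/S
      [2,4] S   >
        [2,3] "in" : S/NP
        [3,4] "river" : NP
  [4,5] "which" : NP/PP

[0,1] (S/(NP/PP))/NP  lex  "saw"
[1,2] NP/S  lex  "this"
[2,3] S/NP  lex  "in"
[3,4] NP  lex  "river"
[2,4] S  >  k=3
[1,4] NP  >  k=2
[0,4] S/(NP/PP)  >  k=1
[4,5] NP/PP  lex  "which"
[0,5] S  >  k=4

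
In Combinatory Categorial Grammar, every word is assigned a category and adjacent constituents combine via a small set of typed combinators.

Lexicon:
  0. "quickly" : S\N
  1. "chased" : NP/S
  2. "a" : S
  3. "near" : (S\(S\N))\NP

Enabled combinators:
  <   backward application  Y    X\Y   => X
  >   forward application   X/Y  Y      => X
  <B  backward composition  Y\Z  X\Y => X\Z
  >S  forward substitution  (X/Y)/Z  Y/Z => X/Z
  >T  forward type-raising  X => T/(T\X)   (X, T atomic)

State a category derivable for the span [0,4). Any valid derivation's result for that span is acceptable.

[0,4] S   <
  [0,1] "quickly" : S\N
  [1,4] S\(S\N)   <
    [1,3] NP   >
      [1,2] "chased" : NP/S
      [2,3] "a" : S
    [3,4] "near" : (S\(S\N))\NP

S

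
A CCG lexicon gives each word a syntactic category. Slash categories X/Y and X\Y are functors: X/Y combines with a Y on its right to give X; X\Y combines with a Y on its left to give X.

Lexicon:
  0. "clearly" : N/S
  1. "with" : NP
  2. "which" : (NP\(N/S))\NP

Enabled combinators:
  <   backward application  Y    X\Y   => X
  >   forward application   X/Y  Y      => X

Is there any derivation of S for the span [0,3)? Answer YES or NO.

NO

N/S NP (NP\(N/S))\NP
CKY chart[0,3] = {NP}; S ∉ chart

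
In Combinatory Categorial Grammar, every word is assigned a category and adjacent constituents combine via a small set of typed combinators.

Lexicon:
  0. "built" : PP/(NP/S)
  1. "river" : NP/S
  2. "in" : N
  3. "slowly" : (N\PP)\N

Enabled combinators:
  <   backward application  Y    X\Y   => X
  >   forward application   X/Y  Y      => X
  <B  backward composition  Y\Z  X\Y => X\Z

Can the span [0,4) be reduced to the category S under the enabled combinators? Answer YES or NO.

PP/(NP/S) NP/S N (N\PP)\N
CKY chart[0,4] = {N}; S ∉ chart

NO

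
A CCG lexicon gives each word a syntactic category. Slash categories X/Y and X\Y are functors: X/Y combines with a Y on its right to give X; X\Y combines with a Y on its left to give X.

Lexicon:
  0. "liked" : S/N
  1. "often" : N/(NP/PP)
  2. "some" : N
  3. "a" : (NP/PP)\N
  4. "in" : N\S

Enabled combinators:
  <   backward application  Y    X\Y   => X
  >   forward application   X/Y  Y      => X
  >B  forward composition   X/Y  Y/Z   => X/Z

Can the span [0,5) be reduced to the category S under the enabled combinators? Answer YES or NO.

S/N N/(NP/PP) N (NP/PP)\N N\S
CKY chart[0,5] = {N}; S ∉ chart

NO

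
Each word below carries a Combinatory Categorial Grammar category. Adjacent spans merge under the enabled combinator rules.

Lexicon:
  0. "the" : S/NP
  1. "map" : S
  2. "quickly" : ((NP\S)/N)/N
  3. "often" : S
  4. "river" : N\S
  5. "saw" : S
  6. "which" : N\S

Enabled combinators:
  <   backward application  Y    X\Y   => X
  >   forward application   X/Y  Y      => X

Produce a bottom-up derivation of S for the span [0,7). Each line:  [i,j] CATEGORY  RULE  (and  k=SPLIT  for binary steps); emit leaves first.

[0,1] S/NP  lex  "the"
[1,2] S  lex  "map"
[2,3] ((NP\S)/N)/N  lex  "quickly"
[3,4] S  lex  "often"
[4,5] N\S  lex  "river"
[3,5] N  <  k=4
[2,5] (NP\S)/N  >  k=3
[5,6] S  lex  "saw"
[6,7] N\S  lex  "which"
[5,7] N  <  k=6
[2,7] NP\S  >  k=5
[1,7] NP  <  k=2
[0,7] S  >  k=1

[0,7] S   >
  [0,1] "the" : S/NP
  [1,7] NP   <
    [1,2] "map" : S
    [2,7] NP\S   >
      [2,5] (NP\S)/N   >
        [2,3] "quickly" : ((NP\S)/N)/N
        [3,5] N   <
          [3,4] "often" : S
          [4,5] "river" : N\S
      [5,7] N   <
        [5,6] "saw" : S
        [6,7] "which" : N\S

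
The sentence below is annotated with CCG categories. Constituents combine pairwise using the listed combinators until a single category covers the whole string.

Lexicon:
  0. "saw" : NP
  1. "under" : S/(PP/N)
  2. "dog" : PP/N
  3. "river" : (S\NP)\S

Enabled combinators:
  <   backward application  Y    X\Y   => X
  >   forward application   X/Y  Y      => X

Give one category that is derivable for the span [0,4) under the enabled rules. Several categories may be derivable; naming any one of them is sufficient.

S

[0,4] S   <
  [0,1] "saw" : NP
  [1,4] S\NP   <
    [1,3] S   >
      [1,2] "under" : S/(PP/N)
      [2,3] "dog" : PP/N
    [3,4] "river" : (S\NP)\S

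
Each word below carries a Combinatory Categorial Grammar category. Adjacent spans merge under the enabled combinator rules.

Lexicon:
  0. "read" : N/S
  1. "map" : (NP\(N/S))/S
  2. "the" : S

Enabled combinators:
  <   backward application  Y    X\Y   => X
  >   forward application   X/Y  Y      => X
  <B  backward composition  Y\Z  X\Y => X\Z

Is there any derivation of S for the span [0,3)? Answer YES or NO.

N/S (NP\(N/S))/S S
CKY chart[0,3] = {NP}; S ∉ chart

NO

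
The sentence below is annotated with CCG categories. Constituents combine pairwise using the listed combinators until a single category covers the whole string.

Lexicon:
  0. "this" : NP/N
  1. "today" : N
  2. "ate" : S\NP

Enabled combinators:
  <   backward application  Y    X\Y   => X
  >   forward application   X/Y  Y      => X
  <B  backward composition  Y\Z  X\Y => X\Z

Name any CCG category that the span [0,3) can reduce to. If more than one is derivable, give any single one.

[0,3] S   <
  [0,2] NP   >
    [0,1] "this" : NP/N
    [1,2] "today" : N
  [2,3] "ate" : S\NP

S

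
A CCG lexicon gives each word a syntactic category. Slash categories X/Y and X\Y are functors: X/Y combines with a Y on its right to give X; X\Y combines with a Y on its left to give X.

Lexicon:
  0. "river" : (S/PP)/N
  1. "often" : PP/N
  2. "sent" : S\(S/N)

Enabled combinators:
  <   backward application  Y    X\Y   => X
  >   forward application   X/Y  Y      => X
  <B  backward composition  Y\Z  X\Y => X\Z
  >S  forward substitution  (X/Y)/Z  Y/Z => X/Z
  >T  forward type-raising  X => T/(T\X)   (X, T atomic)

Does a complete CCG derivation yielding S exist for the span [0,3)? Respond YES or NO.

YES

[0,3] S   <
  [0,2] S/N   >S
    [0,1] "river" : (S/PP)/N
    [1,2] "often" : PP/N
  [2,3] "sent" : S\(S/N)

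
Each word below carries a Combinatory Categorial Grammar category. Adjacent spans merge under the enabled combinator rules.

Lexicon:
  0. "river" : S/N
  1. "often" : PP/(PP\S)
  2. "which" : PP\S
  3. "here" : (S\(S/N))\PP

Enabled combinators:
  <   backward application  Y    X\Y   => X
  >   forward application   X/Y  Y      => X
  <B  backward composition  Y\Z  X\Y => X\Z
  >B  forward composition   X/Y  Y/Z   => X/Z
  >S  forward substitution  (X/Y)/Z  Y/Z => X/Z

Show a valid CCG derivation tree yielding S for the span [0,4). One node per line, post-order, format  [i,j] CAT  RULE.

[0,1] S/N  lex  "river"
[1,2] PP/(PP\S)  lex  "often"
[2,3] PP\S  lex  "which"
[1,3] PP  >  k=2
[3,4] (S\(S/N))\PP  lex  "here"
[1,4] S\(S/N)  <  k=3
[0,4] S  <  k=1

[0,4] S   <
  [0,1] "river" : S/N
  [1,4] S\(S/N)   <
    [1,3] PP   >
      [1,2] "often" : PP/(PP\S)
      [2,3] "which" : PP\S
    [3,4] "here" : (S\(S/N))\PP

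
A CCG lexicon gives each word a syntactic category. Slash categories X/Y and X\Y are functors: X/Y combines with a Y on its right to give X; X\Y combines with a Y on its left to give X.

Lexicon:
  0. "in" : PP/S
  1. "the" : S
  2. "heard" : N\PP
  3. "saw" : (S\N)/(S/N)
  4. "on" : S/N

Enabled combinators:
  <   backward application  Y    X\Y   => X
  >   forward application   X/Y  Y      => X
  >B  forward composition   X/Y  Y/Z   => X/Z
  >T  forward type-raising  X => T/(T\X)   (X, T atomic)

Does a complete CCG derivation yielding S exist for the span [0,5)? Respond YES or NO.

YES

[0,5] S   <
  [0,3] N   <
    [0,2] PP   >
      [0,1] "in" : PP/S
      [1,2] "the" : S
    [2,3] "heard" : N\PP
  [3,5] S\N   >
    [3,4] "saw" : (S\N)/(S/N)
    [4,5] "on" : S/N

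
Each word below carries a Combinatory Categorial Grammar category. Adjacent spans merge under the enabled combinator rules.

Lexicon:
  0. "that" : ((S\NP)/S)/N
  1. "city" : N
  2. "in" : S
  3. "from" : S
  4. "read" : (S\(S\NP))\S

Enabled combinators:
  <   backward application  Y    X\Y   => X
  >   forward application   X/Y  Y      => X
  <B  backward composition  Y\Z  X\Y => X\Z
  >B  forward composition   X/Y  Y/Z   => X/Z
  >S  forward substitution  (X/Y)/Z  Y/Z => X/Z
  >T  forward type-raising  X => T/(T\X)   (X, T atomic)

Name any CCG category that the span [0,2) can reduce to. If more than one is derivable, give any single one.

(S\NP)/S

[0,5] S   <
  [0,3] S\NP   >
    [0,2] (S\NP)/S   >
      [0,1] "that" : ((S\NP)/S)/N
      [1,2] "city" : N
    [2,3] "in" : S
  [3,5] S\(S\NP)   <
    [3,4] "from" : S
    [4,5] "read" : (S\(S\NP))\S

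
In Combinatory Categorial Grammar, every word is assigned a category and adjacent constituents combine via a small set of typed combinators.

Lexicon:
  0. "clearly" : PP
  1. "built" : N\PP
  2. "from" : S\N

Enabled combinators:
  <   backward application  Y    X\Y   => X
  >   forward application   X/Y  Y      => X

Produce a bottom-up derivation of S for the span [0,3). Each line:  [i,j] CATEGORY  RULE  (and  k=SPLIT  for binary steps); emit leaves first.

[0,1] PP  lex  "clearly"
[1,2] N\PP  lex  "built"
[0,2] N  <  k=1
[2,3] S\N  lex  "from"
[0,3] S  <  k=2

[0,3] S   <
  [0,2] N   <
    [0,1] "clearly" : PP
    [1,2] "built" : N\PP
  [2,3] "from" : S\N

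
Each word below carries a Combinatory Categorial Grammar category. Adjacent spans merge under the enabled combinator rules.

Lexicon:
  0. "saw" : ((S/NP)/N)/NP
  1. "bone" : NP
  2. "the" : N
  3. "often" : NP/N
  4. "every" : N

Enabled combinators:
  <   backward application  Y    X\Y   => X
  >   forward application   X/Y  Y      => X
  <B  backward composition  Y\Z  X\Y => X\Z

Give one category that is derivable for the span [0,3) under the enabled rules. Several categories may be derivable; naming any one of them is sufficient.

S/NP

[0,5] S   >
  [0,3] S/NP   >
    [0,2] (S/NP)/N   >
      [0,1] "saw" : ((S/NP)/N)/NP
      [1,2] "bone" : NP
    [2,3] "the" : N
  [3,5] NP   >
    [3,4] "often" : NP/N
    [4,5] "every" : N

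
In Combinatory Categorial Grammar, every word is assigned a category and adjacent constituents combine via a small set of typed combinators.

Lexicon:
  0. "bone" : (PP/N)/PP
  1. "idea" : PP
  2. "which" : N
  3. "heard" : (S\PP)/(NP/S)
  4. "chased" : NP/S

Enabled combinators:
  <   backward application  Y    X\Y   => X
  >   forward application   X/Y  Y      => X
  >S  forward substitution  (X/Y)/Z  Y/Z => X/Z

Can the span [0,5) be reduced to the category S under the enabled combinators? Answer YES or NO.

YES

[0,5] S   <
  [0,3] PP   >
    [0,2] PP/N   >
      [0,1] "bone" : (PP/N)/PP
      [1,2] "idea" : PP
    [2,3] "which" : N
  [3,5] S\PP   >
    [3,4] "heard" : (S\PP)/(NP/S)
    [4,5] "chased" : NP/S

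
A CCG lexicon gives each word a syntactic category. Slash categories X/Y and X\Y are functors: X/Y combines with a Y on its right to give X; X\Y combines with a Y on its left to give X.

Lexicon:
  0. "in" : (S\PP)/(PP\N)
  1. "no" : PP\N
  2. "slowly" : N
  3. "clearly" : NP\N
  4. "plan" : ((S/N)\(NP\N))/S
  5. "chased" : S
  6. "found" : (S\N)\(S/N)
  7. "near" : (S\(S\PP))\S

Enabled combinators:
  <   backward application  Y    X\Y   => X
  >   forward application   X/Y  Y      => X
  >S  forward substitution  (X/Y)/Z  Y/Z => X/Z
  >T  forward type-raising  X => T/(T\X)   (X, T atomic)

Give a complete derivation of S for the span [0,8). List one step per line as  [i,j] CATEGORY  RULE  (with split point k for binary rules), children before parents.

[0,8] S   <
  [0,2] S\PP   >
    [0,1] "in" : (S\PP)/(PP\N)
    [1,2] "no" : PP\N
  [2,8] S\(S\PP)   <
    [2,7] S   <
      [2,3] "slowly" : N
      [3,7] S\N   <
        [3,6] S/N   <
          [3,4] "clearly" : NP\N
          [4,6] (S/N)\(NP\N)   >
            [4,5] "plan" : ((S/N)\(NP\N))/S
            [5,6] "chased" : S
        [6,7] "found" : (S\N)\(S/N)
    [7,8] "near" : (S\(S\PP))\S

[0,1] (S\PP)/(PP\N)  lex  "in"
[1,2] PP\N  lex  "no"
[0,2] S\PP  >  k=1
[2,3] N  lex  "slowly"
[3,4] NP\N  lex  "clearly"
[4,5] ((S/N)\(NP\N))/S  lex  "plan"
[5,6] S  lex  "chased"
[4,6] (S/N)\(NP\N)  >  k=5
[3,6] S/N  <  k=4
[6,7] (S\N)\(S/N)  lex  "found"
[3,7] S\N  <  k=6
[2,7] S  <  k=3
[7,8] (S\(S\PP))\S  lex  "near"
[2,8] S\(S\PP)  <  k=7
[0,8] S  <  k=2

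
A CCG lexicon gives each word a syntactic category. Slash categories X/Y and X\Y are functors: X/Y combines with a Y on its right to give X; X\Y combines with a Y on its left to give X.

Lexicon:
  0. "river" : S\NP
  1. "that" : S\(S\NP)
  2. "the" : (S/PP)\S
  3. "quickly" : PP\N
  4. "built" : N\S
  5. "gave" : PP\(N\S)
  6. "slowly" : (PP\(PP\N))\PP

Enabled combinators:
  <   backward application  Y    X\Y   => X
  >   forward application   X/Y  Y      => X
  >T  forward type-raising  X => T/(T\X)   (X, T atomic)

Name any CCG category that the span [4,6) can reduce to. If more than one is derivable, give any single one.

[0,7] S   >
  [0,3] S/PP   <
    [0,2] S   <
      [0,1] "river" : S\NP
      [1,2] "that" : S\(S\NP)
    [2,3] "the" : (S/PP)\S
  [3,7] PP   <
    [3,4] "quickly" : PP\N
    [4,7] PP\(PP\N)   <
      [4,6] PP   <
        [4,5] "built" : N\S
        [5,6] "gave" : PP\(N\S)
      [6,7] "slowly" : (PP\(PP\N))\PP

PP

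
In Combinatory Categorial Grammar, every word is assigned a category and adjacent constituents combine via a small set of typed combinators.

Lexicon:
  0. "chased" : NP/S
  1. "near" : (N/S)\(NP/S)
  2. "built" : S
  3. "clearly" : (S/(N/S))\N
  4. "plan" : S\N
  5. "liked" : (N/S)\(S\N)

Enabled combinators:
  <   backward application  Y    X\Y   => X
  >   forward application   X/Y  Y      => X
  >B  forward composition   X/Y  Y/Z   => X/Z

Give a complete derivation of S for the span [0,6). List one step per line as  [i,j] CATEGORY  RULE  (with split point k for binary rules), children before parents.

[0,1] NP/S  lex  "chased"
[1,2] (N/S)\(NP/S)  lex  "near"
[0,2] N/S  <  k=1
[2,3] S  lex  "built"
[0,3] N  >  k=2
[3,4] (S/(N/S))\N  lex  "clearly"
[0,4] S/(N/S)  <  k=3
[4,5] S\N  lex  "plan"
[5,6] (N/S)\(S\N)  lex  "liked"
[4,6] N/S  <  k=5
[0,6] S  >  k=4

[0,6] S   >
  [0,4] S/(N/S)   <
    [0,3] N   >
      [0,2] N/S   <
        [0,1] "chased" : NP/S
        [1,2] "near" : (N/S)\(NP/S)
      [2,3] "built" : S
    [3,4] "clearly" : (S/(N/S))\N
  [4,6] N/S   <
    [4,5] "plan" : S\N
    [5,6] "liked" : (N/S)\(S\N)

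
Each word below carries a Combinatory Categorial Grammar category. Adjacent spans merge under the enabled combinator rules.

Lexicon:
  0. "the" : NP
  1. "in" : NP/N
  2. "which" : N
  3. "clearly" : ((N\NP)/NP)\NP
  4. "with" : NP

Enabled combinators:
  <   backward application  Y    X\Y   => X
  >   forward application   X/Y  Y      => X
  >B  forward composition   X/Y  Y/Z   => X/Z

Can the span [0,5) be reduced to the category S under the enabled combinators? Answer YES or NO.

NO

NP NP/N N ((N\NP)/NP)\NP NP
CKY chart[0,5] = {N}; S ∉ chart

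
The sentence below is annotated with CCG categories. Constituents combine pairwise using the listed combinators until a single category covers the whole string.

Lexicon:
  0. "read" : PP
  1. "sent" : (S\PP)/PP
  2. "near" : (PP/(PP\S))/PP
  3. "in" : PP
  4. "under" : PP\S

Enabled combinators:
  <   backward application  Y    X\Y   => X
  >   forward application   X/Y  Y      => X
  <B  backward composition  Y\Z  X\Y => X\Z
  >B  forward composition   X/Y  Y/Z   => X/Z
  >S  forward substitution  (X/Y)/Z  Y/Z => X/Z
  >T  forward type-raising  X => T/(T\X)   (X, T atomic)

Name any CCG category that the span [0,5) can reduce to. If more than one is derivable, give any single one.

S

[0,5] S   <
  [0,1] "read" : PP
  [1,5] S\PP   >
    [1,2] "sent" : (S\PP)/PP
    [2,5] PP   >
      [2,4] PP/(PP\S)   >
        [2,3] "near" : (PP/(PP\S))/PP
        [3,4] "in" : PP
      [4,5] "under" : PP\S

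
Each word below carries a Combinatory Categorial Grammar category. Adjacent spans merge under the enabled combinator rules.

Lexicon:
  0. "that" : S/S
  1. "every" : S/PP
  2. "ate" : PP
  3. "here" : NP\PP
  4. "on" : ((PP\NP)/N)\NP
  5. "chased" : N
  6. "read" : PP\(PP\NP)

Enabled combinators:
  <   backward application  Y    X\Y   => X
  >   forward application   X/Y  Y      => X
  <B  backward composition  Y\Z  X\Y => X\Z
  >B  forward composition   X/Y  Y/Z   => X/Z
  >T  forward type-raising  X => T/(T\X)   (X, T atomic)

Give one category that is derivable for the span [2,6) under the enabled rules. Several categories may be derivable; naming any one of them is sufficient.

PP\NP

[0,7] S   >
  [0,2] S/PP   >B
    [0,1] "that" : S/S
    [1,2] "every" : S/PP
  [2,7] PP   <
    [2,6] PP\NP   >
      [2,5] (PP\NP)/N   <
        [2,4] NP   >
          [2,3] NP/(NP\PP)   >T
            [2,3] "ate" : PP
          [3,4] "here" : NP\PP
        [4,5] "on" : ((PP\NP)/N)\NP
      [5,6] "chased" : N
    [6,7] "read" : PP\(PP\NP)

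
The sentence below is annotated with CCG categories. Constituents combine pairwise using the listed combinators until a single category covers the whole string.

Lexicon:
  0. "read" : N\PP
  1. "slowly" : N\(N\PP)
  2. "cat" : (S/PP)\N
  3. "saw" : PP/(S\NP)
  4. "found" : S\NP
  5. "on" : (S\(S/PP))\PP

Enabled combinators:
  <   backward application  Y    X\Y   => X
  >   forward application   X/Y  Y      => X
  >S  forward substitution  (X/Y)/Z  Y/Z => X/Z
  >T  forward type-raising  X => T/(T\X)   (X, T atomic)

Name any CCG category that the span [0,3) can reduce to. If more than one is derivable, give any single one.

[0,6] S   <
  [0,3] S/PP   <
    [0,2] N   <
      [0,1] "read" : N\PP
      [1,2] "slowly" : N\(N\PP)
    [2,3] "cat" : (S/PP)\N
  [3,6] S\(S/PP)   <
    [3,5] PP   >
      [3,4] "saw" : PP/(S\NP)
      [4,5] "found" : S\NP
    [5,6] "on" : (S\(S/PP))\PP

S/PP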